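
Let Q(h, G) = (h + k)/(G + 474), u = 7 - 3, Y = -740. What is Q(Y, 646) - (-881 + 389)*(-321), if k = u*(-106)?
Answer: -44221251/280 ≈ -1.5793e+5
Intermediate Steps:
u = 4
k = -424 (k = 4*(-106) = -424)
Q(h, G) = (-424 + h)/(474 + G) (Q(h, G) = (h - 424)/(G + 474) = (-424 + h)/(474 + G))
Q(Y, 646) - (-881 + 389)*(-321) = (-424 - 740)/(474 + 646) - (-881 + 389)*(-321) = -1164/1120 - (-492)*(-321) = (1/1120)*(-1164) - 1*157932 = -291/280 - 157932 = -44221251/280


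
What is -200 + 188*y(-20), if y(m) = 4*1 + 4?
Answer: 1304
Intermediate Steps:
y(m) = 8 (y(m) = 4 + 4 = 8)
-200 + 188*y(-20) = -200 + 188*8 = -200 + 1504 = 1304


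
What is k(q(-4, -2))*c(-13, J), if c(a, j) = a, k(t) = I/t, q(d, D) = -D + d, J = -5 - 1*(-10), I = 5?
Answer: 65/2 ≈ 32.500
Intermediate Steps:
J = 5 (J = -5 + 10 = 5)
q(d, D) = d - D
k(t) = 5/t
k(q(-4, -2))*c(-13, J) = (5/(-4 - 1*(-2)))*(-13) = (5/(-4 + 2))*(-13) = (5/(-2))*(-13) = (5*(-½))*(-13) = -5/2*(-13) = 65/2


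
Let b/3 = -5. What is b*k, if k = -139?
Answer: 2085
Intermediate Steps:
b = -15 (b = 3*(-5) = -15)
b*k = -15*(-139) = 2085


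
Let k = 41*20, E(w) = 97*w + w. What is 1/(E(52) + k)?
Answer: 1/5916 ≈ 0.00016903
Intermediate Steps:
E(w) = 98*w
k = 820
1/(E(52) + k) = 1/(98*52 + 820) = 1/(5096 + 820) = 1/5916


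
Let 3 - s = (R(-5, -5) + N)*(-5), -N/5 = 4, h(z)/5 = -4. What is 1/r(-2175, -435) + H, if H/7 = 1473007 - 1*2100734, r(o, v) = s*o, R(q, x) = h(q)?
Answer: -1882757284274/428475 ≈ -4.3941e+6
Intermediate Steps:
h(z) = -20 (h(z) = 5*(-4) = -20)
R(q, x) = -20
N = -20 (N = -5*4 = -20)
s = -197 (s = 3 - (-20 - 20)*(-5) = 3 - (-40)*(-5) = 3 - 1*200 = 3 - 200 = -197)
r(o, v) = -197*o
H = -4394089 (H = 7*(1473007 - 1*2100734) = 7*(1473007 - 2100734) = 7*(-627727) = -4394089)
1/r(-2175, -435) + H = 1/(-197*(-2175)) - 4394089 = 1/428475 - 4394089 = -1882757284274/428475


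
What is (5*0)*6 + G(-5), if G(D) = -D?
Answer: 5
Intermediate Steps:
(5*0)*6 + G(-5) = (5*0)*6 - 1*(-5) = 0*6 + 5 = 0 + 5 = 5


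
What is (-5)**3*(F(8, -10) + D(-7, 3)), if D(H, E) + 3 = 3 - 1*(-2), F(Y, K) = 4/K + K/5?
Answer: 50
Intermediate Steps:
F(Y, K) = 4/K + K/5 (F(Y, K) = 4/K + K*(1/5) = 4/K + K/5)
D(H, E) = 2 (D(H, E) = -3 + (3 - 1*(-2)) = -3 + (3 + 2) = -3 + 5 = 2)
(-5)**3*(F(8, -10) + D(-7, 3)) = (-5)**3*((4/(-10) + (1/5)*(-10)) + 2) = -125*((4*(-1/10) - 2) + 2) = -125*((-2/5 - 2) + 2) = -125*(-12/5 + 2) = -125*(-2/5) = 50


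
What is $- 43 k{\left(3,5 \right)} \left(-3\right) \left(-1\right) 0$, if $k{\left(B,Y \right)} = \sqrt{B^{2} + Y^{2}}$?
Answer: $0$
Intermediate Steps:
$- 43 k{\left(3,5 \right)} \left(-3\right) \left(-1\right) 0 = - 43 \sqrt{3^{2} + 5^{2}} \left(-3\right) \left(-1\right) 0 = - 43 \sqrt{9 + 25} \cdot 3 \cdot 0 = - 43 \sqrt{34} \cdot 0 = 0$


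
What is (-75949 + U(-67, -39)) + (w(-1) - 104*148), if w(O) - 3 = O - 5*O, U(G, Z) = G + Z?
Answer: -91440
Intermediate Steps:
w(O) = 3 - 4*O (w(O) = 3 + (O - 5*O) = 3 - 4*O)
(-75949 + U(-67, -39)) + (w(-1) - 104*148) = (-75949 + (-67 - 39)) + ((3 - 4*(-1)) - 104*148) = (-75949 - 106) + ((3 + 4) - 15392) = -76055 + (7 - 15392) = -76055 - 15385 = -91440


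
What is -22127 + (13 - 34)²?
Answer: -21686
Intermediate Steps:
-22127 + (13 - 34)² = -22127 + (-21)² = -22127 + 441 = -21686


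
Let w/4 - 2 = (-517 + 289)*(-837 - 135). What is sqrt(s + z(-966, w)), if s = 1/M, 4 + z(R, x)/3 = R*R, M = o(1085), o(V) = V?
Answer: sqrt(3295589590685)/1085 ≈ 1673.2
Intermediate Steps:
w = 886472 (w = 8 + 4*((-517 + 289)*(-837 - 135)) = 8 + 4*(-228*(-972)) = 8 + 4*221616 = 8 + 886464 = 886472)
M = 1085
z(R, x) = -12 + 3*R**2 (z(R, x) = -12 + 3*(R*R) = -12 + 3*R**2)
s = 1/1085 ≈ 0.00092166
sqrt(s + z(-966, w)) = sqrt(1/1085 + (-12 + 3*(-966)**2)) = sqrt(1/1085 + (-12 + 3*933156)) = sqrt(1/1085 + (-12 + 2799468)) = sqrt(1/1085 + 2799456) = sqrt(3037409761/1085) = sqrt(3295589590685)/1085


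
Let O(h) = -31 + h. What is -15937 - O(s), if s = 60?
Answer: -15966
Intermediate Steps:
-15937 - O(s) = -15937 - (-31 + 60) = -15937 - 1*29 = -15937 - 29 = -15966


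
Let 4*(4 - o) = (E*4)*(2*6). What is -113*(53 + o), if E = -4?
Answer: -11865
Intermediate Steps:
o = 52 (o = 4 - (-4*4)*2*6/4 = 4 - (-4)*12 = 4 - ¼*(-192) = 4 + 48 = 52)
-113*(53 + o) = -113*(53 + 52) = -113*105 = -11865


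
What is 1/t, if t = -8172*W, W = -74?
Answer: 1/604728 ≈ 1.6536e-6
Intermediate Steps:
t = 604728 (t = -8172*(-74) = 604728)
1/t = 1/604728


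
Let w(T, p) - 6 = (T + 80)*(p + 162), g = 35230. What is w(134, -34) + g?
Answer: 62628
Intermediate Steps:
w(T, p) = 6 + (80 + T)*(162 + p) (w(T, p) = 6 + (T + 80)*(p + 162) = 6 + (80 + T)*(162 + p))
w(134, -34) + g = (12966 + 80*(-34) + 162*134 + 134*(-34)) + 35230 = (12966 - 2720 + 21708 - 4556) + 35230 = 27398 + 35230 = 62628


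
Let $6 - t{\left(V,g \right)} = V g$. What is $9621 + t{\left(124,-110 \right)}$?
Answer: $23267$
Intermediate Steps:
$t{\left(V,g \right)} = 6 - V g$
$9621 + t{\left(124,-110 \right)} = 9621 - \left(-6 + 124 \left(-110\right)\right) = 9621 + \left(6 + 13640\right) = 9621 + 13646 = 23267$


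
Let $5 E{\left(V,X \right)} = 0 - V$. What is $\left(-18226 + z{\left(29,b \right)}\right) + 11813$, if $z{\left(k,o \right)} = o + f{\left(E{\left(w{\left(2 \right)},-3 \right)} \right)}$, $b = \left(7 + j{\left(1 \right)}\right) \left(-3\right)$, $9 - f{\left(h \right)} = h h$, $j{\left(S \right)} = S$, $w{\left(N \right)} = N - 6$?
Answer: $- \frac{160716}{25} \approx -6428.6$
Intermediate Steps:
$w{\left(N \right)} = -6 + N$ ($w{\left(N \right)} = N - 6 = -6 + N$)
$E{\left(V,X \right)} = - \frac{V}{5}$ ($E{\left(V,X \right)} = \frac{0 - V}{5} = \frac{\left(-1\right) V}{5} = - \frac{V}{5}$)
$f{\left(h \right)} = 9 - h^{2}$ ($f{\left(h \right)} = 9 - h h = 9 - h^{2}$)
$b = -24$ ($b = \left(7 + 1\right) \left(-3\right) = 8 \left(-3\right) = -24$)
$z{\left(k,o \right)} = \frac{209}{25} + o$ ($z{\left(k,o \right)} = o + \left(9 - \left(- \frac{-6 + 2}{5}\right)^{2}\right) = o + \left(9 - \left(\left(- \frac{1}{5}\right) \left(-4\right)\right)^{2}\right) = o + \left(9 - \left(\frac{4}{5}\right)^{2}\right) = o + \left(9 - \frac{16}{25}\right) = o + \frac{209}{25} = \frac{209}{25} + o$)
$\left(-18226 + z{\left(29,b \right)}\right) + 11813 = \left(-18226 + \left(\frac{209}{25} - 24\right)\right) + 11813 = \left(-18226 - \frac{391}{25}\right) + 11813 = - \frac{456041}{25} + 11813 = - \frac{160716}{25}$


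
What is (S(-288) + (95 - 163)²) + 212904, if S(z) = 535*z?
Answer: 63448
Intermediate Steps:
(S(-288) + (95 - 163)²) + 212904 = (535*(-288) + (95 - 163)²) + 212904 = (-154080 + (-68)²) + 212904 = (-154080 + 4624) + 212904 = -149456 + 212904 = 63448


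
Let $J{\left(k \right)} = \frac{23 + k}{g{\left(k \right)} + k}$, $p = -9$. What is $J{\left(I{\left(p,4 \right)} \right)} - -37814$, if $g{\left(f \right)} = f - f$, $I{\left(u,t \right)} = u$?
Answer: $\frac{340312}{9} \approx 37812.0$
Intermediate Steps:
$g{\left(f \right)} = 0$
$J{\left(k \right)} = \frac{23 + k}{k}$ ($J{\left(k \right)} = \frac{23 + k}{0 + k} = \frac{23 + k}{k}$)
$J{\left(I{\left(p,4 \right)} \right)} - -37814 = \frac{23 - 9}{-9} - -37814 = \left(- \frac{1}{9}\right) 14 + 37814 = - \frac{14}{9} + 37814 = \frac{340312}{9}$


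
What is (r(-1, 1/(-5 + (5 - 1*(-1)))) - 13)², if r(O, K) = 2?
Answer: 121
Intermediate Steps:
(r(-1, 1/(-5 + (5 - 1*(-1)))) - 13)² = (2 - 13)² = (-11)² = 121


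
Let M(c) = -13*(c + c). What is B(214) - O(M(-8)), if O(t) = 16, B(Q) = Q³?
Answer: 9800328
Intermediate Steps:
M(c) = -26*c
B(214) - O(M(-8)) = 214³ - 1*16 = 9800344 - 16 = 9800328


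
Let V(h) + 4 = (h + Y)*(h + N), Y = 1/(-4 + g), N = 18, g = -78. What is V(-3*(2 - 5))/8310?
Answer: 19571/681420 ≈ 0.028721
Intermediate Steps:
Y = -1/82 (Y = 1/(-4 - 78) = 1/(-82) = -1/82 ≈ -0.012195)
V(h) = -4 + (18 + h)*(-1/82 + h) (V(h) = -4 + (h - 1/82)*(h + 18) = -4 + (-1/82 + h)*(18 + h) = -4 + (18 + h)*(-1/82 + h))
V(-3*(2 - 5))/8310 = (-173/41 + (-3*(2 - 5))² + 1475*(-3*(2 - 5))/82)/8310 = (-173/41 + (-3*(-3))² + 1475*(-3*(-3))/82)*(1/8310) = (-173/41 + 9² + (1475/82)*9)*(1/8310) = (-173/41 + 81 + 13275/82)*(1/8310) = (19571/82)*(1/8310) = 19571/681420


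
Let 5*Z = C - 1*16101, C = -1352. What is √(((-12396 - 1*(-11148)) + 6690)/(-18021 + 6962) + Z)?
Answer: I*√10674143316415/55295 ≈ 59.085*I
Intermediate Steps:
Z = -17453/5 (Z = (-1352 - 1*16101)/5 = (-1352 - 16101)/5 = (⅕)*(-17453) = -17453/5 ≈ -3490.6)
√(((-12396 - 1*(-11148)) + 6690)/(-18021 + 6962) + Z) = √(((-12396 - 1*(-11148)) + 6690)/(-18021 + 6962) - 17453/5) = √(((-12396 + 11148) + 6690)/(-11059) - 17453/5) = √((-1248 + 6690)*(-1/11059) - 17453/5) = √(5442*(-1/11059) - 17453/5) = √(-5442/11059 - 17453/5) = √(-193039937/55295) = I*√10674143316415/55295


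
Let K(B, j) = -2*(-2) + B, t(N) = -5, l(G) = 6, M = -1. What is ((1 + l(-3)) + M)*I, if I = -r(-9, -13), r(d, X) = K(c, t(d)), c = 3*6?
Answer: -132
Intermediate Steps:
c = 18
K(B, j) = 4 + B
r(d, X) = 22 (r(d, X) = 4 + 18 = 22)
I = -22 (I = -1*22 = -22)
((1 + l(-3)) + M)*I = ((1 + 6) - 1)*(-22) = (7 - 1)*(-22) = 6*(-22) = -132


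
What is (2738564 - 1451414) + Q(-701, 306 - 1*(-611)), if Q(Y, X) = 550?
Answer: 1287700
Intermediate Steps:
(2738564 - 1451414) + Q(-701, 306 - 1*(-611)) = (2738564 - 1451414) + 550 = 1287150 + 550 = 1287700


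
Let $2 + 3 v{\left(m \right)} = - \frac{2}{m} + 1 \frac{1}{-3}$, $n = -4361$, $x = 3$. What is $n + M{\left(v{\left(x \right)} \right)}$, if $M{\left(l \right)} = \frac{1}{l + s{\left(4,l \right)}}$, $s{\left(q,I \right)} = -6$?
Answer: $- \frac{30528}{7} \approx -4361.1$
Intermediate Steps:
$v{\left(m \right)} = - \frac{7}{9} - \frac{2}{3 m}$ ($v{\left(m \right)} = - \frac{2}{3} + \frac{- \frac{2}{m} + 1 \frac{1}{-3}}{3} = - \frac{2}{3} + \frac{- \frac{2}{m} + 1 \left(- \frac{1}{3}\right)}{3} = - \frac{2}{3} + \frac{- \frac{2}{m} - \frac{1}{3}}{3} = - \frac{2}{3} + \frac{- \frac{1}{3} - \frac{2}{m}}{3} = - \frac{2}{3} - \left(\frac{1}{9} + \frac{2}{3 m}\right) = - \frac{7}{9} - \frac{2}{3 m}$)
$M{\left(l \right)} = \frac{1}{-6 + l}$ ($M{\left(l \right)} = \frac{1}{l - 6} = \frac{1}{-6 + l}$)
$n + M{\left(v{\left(x \right)} \right)} = -4361 + \frac{1}{-6 + \frac{-6 - 21}{9 \cdot 3}} = -4361 + \frac{1}{-6 + \frac{1}{9} \cdot \frac{1}{3} \left(-6 - 21\right)} = -4361 + \frac{1}{-6 + \frac{1}{9} \cdot \frac{1}{3} \left(-27\right)} = -4361 + \frac{1}{-6 - 1} = -4361 + \frac{1}{-7} = -4361 - \frac{1}{7} = - \frac{30528}{7}$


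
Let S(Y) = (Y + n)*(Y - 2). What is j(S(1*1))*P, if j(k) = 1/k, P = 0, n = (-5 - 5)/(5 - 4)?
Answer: 0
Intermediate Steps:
n = -10 (n = -10/1 = -10*1 = -10)
S(Y) = (-10 + Y)*(-2 + Y) (S(Y) = (Y - 10)*(Y - 2) = (-10 + Y)*(-2 + Y))
j(S(1*1))*P = 0/(20 + (1*1)² - 12) = 0/(20 + 1² - 12*1) = 0/(20 + 1 - 12) = 0/9 = (⅑)*0 = 0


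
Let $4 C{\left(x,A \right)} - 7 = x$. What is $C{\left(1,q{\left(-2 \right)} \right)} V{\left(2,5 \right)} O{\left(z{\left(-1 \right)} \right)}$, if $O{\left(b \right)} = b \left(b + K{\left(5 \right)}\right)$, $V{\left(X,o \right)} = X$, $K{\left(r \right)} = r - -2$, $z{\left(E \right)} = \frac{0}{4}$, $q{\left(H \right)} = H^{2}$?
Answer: $0$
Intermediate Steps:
$z{\left(E \right)} = 0$ ($z{\left(E \right)} = 0 \cdot \frac{1}{4} = 0$)
$K{\left(r \right)} = 2 + r$ ($K{\left(r \right)} = r + 2 = 2 + r$)
$C{\left(x,A \right)} = \frac{7}{4} + \frac{x}{4}$
$O{\left(b \right)} = b \left(7 + b\right)$ ($O{\left(b \right)} = b \left(b + \left(2 + 5\right)\right) = b \left(b + 7\right) = b \left(7 + b\right)$)
$C{\left(1,q{\left(-2 \right)} \right)} V{\left(2,5 \right)} O{\left(z{\left(-1 \right)} \right)} = \left(\frac{7}{4} + \frac{1}{4} \cdot 1\right) 2 \cdot 0 \left(7 + 0\right) = \left(\frac{7}{4} + \frac{1}{4}\right) 2 \cdot 0 \cdot 7 = 2 \cdot 2 \cdot 0 = 4 \cdot 0 = 0$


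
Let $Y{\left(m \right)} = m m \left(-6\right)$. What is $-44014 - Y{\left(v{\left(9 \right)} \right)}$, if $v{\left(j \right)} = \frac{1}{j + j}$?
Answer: $- \frac{2376755}{54} \approx -44014.0$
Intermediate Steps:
$v{\left(j \right)} = \frac{1}{2 j}$
$Y{\left(m \right)} = - 6 m^{2}$ ($Y{\left(m \right)} = m^{2} \left(-6\right) = - 6 m^{2}$)
$-44014 - Y{\left(v{\left(9 \right)} \right)} = -44014 - - 6 \left(\frac{1}{2 \cdot 9}\right)^{2} = -44014 - - 6 \left(\frac{1}{2} \cdot \frac{1}{9}\right)^{2} = -44014 - - \frac{6}{324} = -44014 - \left(-6\right) \frac{1}{324} = -44014 - - \frac{1}{54} = -44014 + \frac{1}{54} = - \frac{2376755}{54}$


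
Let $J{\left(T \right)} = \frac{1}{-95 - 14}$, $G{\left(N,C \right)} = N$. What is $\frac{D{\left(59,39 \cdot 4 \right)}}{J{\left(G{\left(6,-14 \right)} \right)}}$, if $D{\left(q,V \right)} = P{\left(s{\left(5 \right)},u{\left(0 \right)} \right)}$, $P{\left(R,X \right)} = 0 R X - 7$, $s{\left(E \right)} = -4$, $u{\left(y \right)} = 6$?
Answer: $763$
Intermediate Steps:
$P{\left(R,X \right)} = -7$ ($P{\left(R,X \right)} = 0 X - 7 = 0 - 7 = -7$)
$D{\left(q,V \right)} = -7$
$J{\left(T \right)} = - \frac{1}{109}$ ($J{\left(T \right)} = \frac{1}{-109} = - \frac{1}{109}$)
$\frac{D{\left(59,39 \cdot 4 \right)}}{J{\left(G{\left(6,-14 \right)} \right)}} = - \frac{7}{- \frac{1}{109}} = \left(-7\right) \left(-109\right) = 763$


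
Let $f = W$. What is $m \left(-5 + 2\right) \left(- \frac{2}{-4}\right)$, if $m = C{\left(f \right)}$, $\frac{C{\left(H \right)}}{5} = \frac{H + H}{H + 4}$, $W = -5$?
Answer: $-75$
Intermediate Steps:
$f = -5$
$C{\left(H \right)} = \frac{10 H}{4 + H}$ ($C{\left(H \right)} = 5 \frac{H + H}{H + 4} = 5 \frac{2 H}{4 + H} = \frac{10 H}{4 + H}$)
$m = 50$ ($m = 10 \left(-5\right) \frac{1}{4 - 5} = 10 \left(-5\right) \frac{1}{-1} = 10 \left(-5\right) \left(-1\right) = 50$)
$m \left(-5 + 2\right) \left(- \frac{2}{-4}\right) = 50 \left(-5 + 2\right) \left(- \frac{2}{-4}\right) = 50 \left(- 3 \left(\left(-2\right) \left(- \frac{1}{4}\right)\right)\right) = 50 \left(\left(-3\right) \frac{1}{2}\right) = 50 \left(- \frac{3}{2}\right) = -75$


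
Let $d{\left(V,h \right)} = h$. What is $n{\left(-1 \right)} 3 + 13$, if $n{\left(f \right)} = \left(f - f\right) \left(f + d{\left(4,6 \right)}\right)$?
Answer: $13$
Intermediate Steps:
$n{\left(f \right)} = 0$ ($n{\left(f \right)} = \left(f - f\right) \left(f + 6\right) = 0 \left(6 + f\right) = 0$)
$n{\left(-1 \right)} 3 + 13 = 0 \cdot 3 + 13 = 0 + 13 = 13$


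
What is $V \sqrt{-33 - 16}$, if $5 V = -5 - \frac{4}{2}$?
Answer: $- \frac{49 i}{5} \approx - 9.8 i$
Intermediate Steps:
$V = - \frac{7}{5}$ ($V = \frac{-5 - \frac{4}{2}}{5} = \frac{-5 - 2}{5} = \frac{1}{5} \left(-7\right) = - \frac{7}{5} \approx -1.4$)
$V \sqrt{-33 - 16} = - \frac{7 \sqrt{-33 - 16}}{5} = - \frac{7 \sqrt{-49}}{5} = - \frac{7 \cdot 7 i}{5} = - \frac{49 i}{5}$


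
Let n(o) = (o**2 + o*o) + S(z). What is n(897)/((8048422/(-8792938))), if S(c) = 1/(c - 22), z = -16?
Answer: -268845323550727/152920018 ≈ -1.7581e+6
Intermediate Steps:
S(c) = 1/(-22 + c)
n(o) = -1/38 + 2*o**2 (n(o) = (o**2 + o*o) + 1/(-22 - 16) = (o**2 + o**2) + 1/(-38) = 2*o**2 - 1/38 = -1/38 + 2*o**2)
n(897)/((8048422/(-8792938))) = (-1/38 + 2*897**2)/((8048422/(-8792938))) = (-1/38 + 2*804609)/((8048422*(-1/8792938))) = (-1/38 + 1609218)/(-4024211/4396469) = (61150283/38)*(-4396469/4024211) = -268845323550727/152920018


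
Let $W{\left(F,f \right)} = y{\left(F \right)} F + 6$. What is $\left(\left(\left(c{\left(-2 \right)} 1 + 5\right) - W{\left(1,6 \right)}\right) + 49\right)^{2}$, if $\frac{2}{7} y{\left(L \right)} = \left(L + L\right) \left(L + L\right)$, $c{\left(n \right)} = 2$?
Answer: $1296$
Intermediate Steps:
$y{\left(L \right)} = 14 L^{2}$ ($y{\left(L \right)} = \frac{7 \left(L + L\right) \left(L + L\right)}{2} = \frac{7 \cdot 2 L 2 L}{2} = \frac{7 \cdot 4 L^{2}}{2} = 14 L^{2}$)
$W{\left(F,f \right)} = 6 + 14 F^{3}$ ($W{\left(F,f \right)} = 14 F^{2} F + 6 = 14 F^{3} + 6 = 6 + 14 F^{3}$)
$\left(\left(\left(c{\left(-2 \right)} 1 + 5\right) - W{\left(1,6 \right)}\right) + 49\right)^{2} = \left(\left(\left(2 \cdot 1 + 5\right) - \left(6 + 14 \cdot 1^{3}\right)\right) + 49\right)^{2} = \left(\left(\left(2 + 5\right) - \left(6 + 14 \cdot 1\right)\right) + 49\right)^{2} = \left(\left(7 - \left(6 + 14\right)\right) + 49\right)^{2} = \left(\left(7 - 20\right) + 49\right)^{2} = \left(-13 + 49\right)^{2} = 36^{2} = 1296$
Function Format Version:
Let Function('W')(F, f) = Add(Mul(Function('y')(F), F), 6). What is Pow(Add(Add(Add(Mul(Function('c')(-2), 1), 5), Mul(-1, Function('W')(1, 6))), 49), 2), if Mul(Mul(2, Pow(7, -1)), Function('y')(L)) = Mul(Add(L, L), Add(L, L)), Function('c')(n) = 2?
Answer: 1296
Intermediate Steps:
Function('y')(L) = Mul(14, Pow(L, 2)) (Function('y')(L) = Mul(Rational(7, 2), Mul(Add(L, L), Add(L, L))) = Mul(Rational(7, 2), Mul(Mul(2, L), Mul(2, L))) = Mul(Rational(7, 2), Mul(4, Pow(L, 2))) = Mul(14, Pow(L, 2)))
Function('W')(F, f) = Add(6, Mul(14, Pow(F, 3))) (Function('W')(F, f) = Add(Mul(Mul(14, Pow(F, 2)), F), 6) = Add(Mul(14, Pow(F, 3)), 6) = Add(6, Mul(14, Pow(F, 3))))
Pow(Add(Add(Add(Mul(Function('c')(-2), 1), 5), Mul(-1, Function('W')(1, 6))), 49), 2) = Pow(Add(Add(Add(Mul(2, 1), 5), Mul(-1, Add(6, Mul(14, Pow(1, 3))))), 49), 2) = Pow(Add(Add(Add(2, 5), Mul(-1, Add(6, Mul(14, 1)))), 49), 2) = Pow(Add(Add(7, Mul(-1, Add(6, 14))), 49), 2) = Pow(Add(Add(7, Mul(-1, 20)), 49), 2) = Pow(Add(Add(7, -20), 49), 2) = Pow(Add(-13, 49), 2) = Pow(36, 2) = 1296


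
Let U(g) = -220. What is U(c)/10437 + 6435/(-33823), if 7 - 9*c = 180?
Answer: -74603155/353010651 ≈ -0.21133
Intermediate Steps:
c = -173/9 (c = 7/9 - ⅑*180 = 7/9 - 20 = -173/9 ≈ -19.222)
U(c)/10437 + 6435/(-33823) = -220/10437 + 6435/(-33823) = -220*1/10437 + 6435*(-1/33823) = -220/10437 - 6435/33823 = -74603155/353010651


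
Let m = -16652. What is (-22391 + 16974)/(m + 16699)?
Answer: -5417/47 ≈ -115.26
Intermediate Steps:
(-22391 + 16974)/(m + 16699) = (-22391 + 16974)/(-16652 + 16699) = -5417/47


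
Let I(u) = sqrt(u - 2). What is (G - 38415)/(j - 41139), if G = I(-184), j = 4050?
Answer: 985/951 - I*sqrt(186)/37089 ≈ 1.0358 - 0.00036772*I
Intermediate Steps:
I(u) = sqrt(-2 + u)
G = I*sqrt(186) (G = sqrt(-2 - 184) = sqrt(-186) = I*sqrt(186) ≈ 13.638*I)
(G - 38415)/(j - 41139) = (I*sqrt(186) - 38415)/(4050 - 41139) = (-38415 + I*sqrt(186))/(-37089) = (-38415 + I*sqrt(186))*(-1/37089) = 985/951 - I*sqrt(186)/37089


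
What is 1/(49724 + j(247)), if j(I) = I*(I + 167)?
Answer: 1/151982 ≈ 6.5797e-6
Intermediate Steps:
j(I) = I*(167 + I)
1/(49724 + j(247)) = 1/(49724 + 247*(167 + 247)) = 1/(49724 + 247*414) = 1/(49724 + 102258) = 1/151982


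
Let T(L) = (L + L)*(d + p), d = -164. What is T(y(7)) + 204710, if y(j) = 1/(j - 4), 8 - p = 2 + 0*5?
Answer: 613814/3 ≈ 2.0460e+5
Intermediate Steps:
p = 6 (p = 8 - (2 + 0*5) = 8 - (2 + 0) = 8 - 1*2 = 8 - 2 = 6)
y(j) = 1/(-4 + j)
T(L) = -316*L (T(L) = (L + L)*(-164 + 6) = (2*L)*(-158) = -316*L)
T(y(7)) + 204710 = -316/(-4 + 7) + 204710 = -316/3 + 204710 = 613814/3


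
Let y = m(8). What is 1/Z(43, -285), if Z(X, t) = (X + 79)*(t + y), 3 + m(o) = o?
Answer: -1/34160 ≈ -2.9274e-5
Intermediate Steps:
m(o) = -3 + o
y = 5 (y = -3 + 8 = 5)
Z(X, t) = (5 + t)*(79 + X) (Z(X, t) = (X + 79)*(t + 5) = (79 + X)*(5 + t) = (5 + t)*(79 + X))
1/Z(43, -285) = 1/(395 + 5*43 + 79*(-285) + 43*(-285)) = 1/(395 + 215 - 22515 - 12255) = 1/(-34160) = -1/34160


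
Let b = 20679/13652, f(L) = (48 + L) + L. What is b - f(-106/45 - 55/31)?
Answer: -727992371/19044540 ≈ -38.226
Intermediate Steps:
f(L) = 48 + 2*L
b = 20679/13652 (b = 20679*(1/13652) = 20679/13652 ≈ 1.5147)
b - f(-106/45 - 55/31) = 20679/13652 - (48 + 2*(-106/45 - 55/31)) = 20679/13652 - (48 + 2*(-5761/1395)) = 20679/13652 - (48 - 11522/1395) = 20679/13652 - 1*55438/1395 = 20679/13652 - 55438/1395 = -727992371/19044540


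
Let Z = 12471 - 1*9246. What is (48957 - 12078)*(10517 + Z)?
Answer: 506791218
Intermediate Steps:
Z = 3225 (Z = 12471 - 9246 = 3225)
(48957 - 12078)*(10517 + Z) = (48957 - 12078)*(10517 + 3225) = 36879*13742 = 506791218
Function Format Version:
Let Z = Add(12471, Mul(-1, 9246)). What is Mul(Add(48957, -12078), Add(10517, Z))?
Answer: 506791218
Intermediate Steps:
Z = 3225 (Z = Add(12471, -9246) = 3225)
Mul(Add(48957, -12078), Add(10517, Z)) = Mul(Add(48957, -12078), Add(10517, 3225)) = Mul(36879, 13742) = 506791218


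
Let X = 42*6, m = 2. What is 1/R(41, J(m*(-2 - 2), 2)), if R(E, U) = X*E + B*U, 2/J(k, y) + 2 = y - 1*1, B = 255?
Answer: 1/9822 ≈ 0.00010181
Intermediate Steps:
X = 252
J(k, y) = 2/(-3 + y) (J(k, y) = 2/(-2 + (y - 1*1)) = 2/(-2 + (y - 1)) = 2/(-2 + (-1 + y)) = 2/(-3 + y))
R(E, U) = 252*E + 255*U
1/R(41, J(m*(-2 - 2), 2)) = 1/(252*41 + 255*(2/(-3 + 2))) = 1/(10332 + 255*(2/(-1))) = 1/(10332 + 255*(2*(-1))) = 1/(10332 + 255*(-2)) = 1/(10332 - 510) = 1/9822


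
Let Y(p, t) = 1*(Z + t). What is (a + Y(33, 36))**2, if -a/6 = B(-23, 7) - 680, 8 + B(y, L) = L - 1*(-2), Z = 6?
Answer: 16941456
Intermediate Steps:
B(y, L) = -6 + L (B(y, L) = -8 + (L - 1*(-2)) = -8 + (L + 2) = -8 + (2 + L) = -6 + L)
Y(p, t) = 6 + t (Y(p, t) = 1*(6 + t) = 6 + t)
a = 4074 (a = -6*((-6 + 7) - 680) = -6*(1 - 680) = -6*(-679) = 4074)
(a + Y(33, 36))**2 = (4074 + (6 + 36))**2 = (4074 + 42)**2 = 4116**2 = 16941456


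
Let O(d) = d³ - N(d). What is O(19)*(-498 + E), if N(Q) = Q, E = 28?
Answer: -3214800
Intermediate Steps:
O(d) = d³ - d
O(19)*(-498 + E) = (19³ - 1*19)*(-498 + 28) = (6859 - 19)*(-470) = 6840*(-470) = -3214800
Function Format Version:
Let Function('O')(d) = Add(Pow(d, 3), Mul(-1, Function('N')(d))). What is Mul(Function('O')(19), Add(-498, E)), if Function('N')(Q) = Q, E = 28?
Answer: -3214800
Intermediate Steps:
Function('O')(d) = Add(Pow(d, 3), Mul(-1, d))
Mul(Function('O')(19), Add(-498, E)) = Mul(Add(Pow(19, 3), Mul(-1, 19)), Add(-498, 28)) = Mul(Add(6859, -19), -470) = Mul(6840, -470) = -3214800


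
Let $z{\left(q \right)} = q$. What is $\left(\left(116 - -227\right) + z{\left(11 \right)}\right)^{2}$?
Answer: $125316$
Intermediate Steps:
$\left(\left(116 - -227\right) + z{\left(11 \right)}\right)^{2} = \left(\left(116 - -227\right) + 11\right)^{2} = \left(\left(116 + 227\right) + 11\right)^{2} = \left(343 + 11\right)^{2} = 354^{2} = 125316$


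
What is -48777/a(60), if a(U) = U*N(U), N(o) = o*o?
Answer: -16259/72000 ≈ -0.22582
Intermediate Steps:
N(o) = o²
a(U) = U³ (a(U) = U*U² = U³)
-48777/a(60) = -48777/(60³) = -48777/216000 = -48777*1/216000 = -16259/72000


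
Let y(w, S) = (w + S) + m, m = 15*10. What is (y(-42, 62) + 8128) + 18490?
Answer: 26788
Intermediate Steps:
m = 150
y(w, S) = 150 + S + w (y(w, S) = (w + S) + 150 = (S + w) + 150 = 150 + S + w)
(y(-42, 62) + 8128) + 18490 = ((150 + 62 - 42) + 8128) + 18490 = (170 + 8128) + 18490 = 8298 + 18490 = 26788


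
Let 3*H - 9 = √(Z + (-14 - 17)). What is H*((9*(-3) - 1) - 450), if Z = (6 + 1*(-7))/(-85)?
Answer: -1434 - 478*I*√223890/255 ≈ -1434.0 - 886.96*I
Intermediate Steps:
Z = 1/85 (Z = (6 - 7)*(-1/85) = -1*(-1/85) = 1/85 ≈ 0.011765)
H = 3 + I*√223890/255 (H = 3 + √(1/85 + (-14 - 17))/3 = 3 + √(1/85 - 31)/3 = 3 + √(-2634/85)/3 = 3 + (I*√223890/85)/3 = 3 + I*√223890/255 ≈ 3.0 + 1.8556*I)
H*((9*(-3) - 1) - 450) = (3 + I*√223890/255)*((9*(-3) - 1) - 450) = (3 + I*√223890/255)*((-27 - 1) - 450) = (3 + I*√223890/255)*(-28 - 450) = (3 + I*√223890/255)*(-478) = -1434 - 478*I*√223890/255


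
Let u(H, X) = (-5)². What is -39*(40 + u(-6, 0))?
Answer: -2535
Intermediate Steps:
u(H, X) = 25
-39*(40 + u(-6, 0)) = -39*(40 + 25) = -39*65 = -2535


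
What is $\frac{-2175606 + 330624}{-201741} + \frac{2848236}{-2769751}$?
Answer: $\frac{1511844920202}{186257445497} \approx 8.117$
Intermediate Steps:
$\frac{-2175606 + 330624}{-201741} + \frac{2848236}{-2769751} = \left(-1844982\right) \left(- \frac{1}{201741}\right) + 2848236 \left(- \frac{1}{2769751}\right) = \frac{614994}{67247} - \frac{2848236}{2769751} = \frac{1511844920202}{186257445497}$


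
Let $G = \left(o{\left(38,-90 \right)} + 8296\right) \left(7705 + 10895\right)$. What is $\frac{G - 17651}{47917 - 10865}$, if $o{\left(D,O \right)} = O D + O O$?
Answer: $\frac{241335949}{37052} \approx 6513.4$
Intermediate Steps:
$o{\left(D,O \right)} = O^{2} + D O$ ($o{\left(D,O \right)} = D O + O^{2} = O^{2} + D O$)
$G = 241353600$ ($G = \left(- 90 \left(38 - 90\right) + 8296\right) \left(7705 + 10895\right) = \left(\left(-90\right) \left(-52\right) + 8296\right) 18600 = \left(4680 + 8296\right) 18600 = 12976 \cdot 18600 = 241353600$)
$\frac{G - 17651}{47917 - 10865} = \frac{241353600 - 17651}{47917 - 10865} = \frac{241335949}{37052}$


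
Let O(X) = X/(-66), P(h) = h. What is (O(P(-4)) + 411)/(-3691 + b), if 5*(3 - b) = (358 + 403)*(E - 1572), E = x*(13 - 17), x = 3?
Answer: 67825/39170472 ≈ 0.0017315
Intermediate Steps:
O(X) = -X/66 (O(X) = X*(-1/66) = -X/66)
E = -12 (E = 3*(13 - 17) = 3*(-4) = -12)
b = 1205439/5 (b = 3 - (358 + 403)*(-12 - 1572)/5 = 3 - 761*(-1584)/5 = 3 - ⅕*(-1205424) = 3 + 1205424/5 = 1205439/5 ≈ 2.4109e+5)
(O(P(-4)) + 411)/(-3691 + b) = (-1/66*(-4) + 411)/(-3691 + 1205439/5) = (2/33 + 411)/(1186984/5) = (13565/33)*(5/1186984) = 67825/39170472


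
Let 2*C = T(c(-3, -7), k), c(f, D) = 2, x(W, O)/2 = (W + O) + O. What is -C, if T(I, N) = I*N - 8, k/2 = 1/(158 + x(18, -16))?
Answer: 259/65 ≈ 3.9846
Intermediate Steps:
x(W, O) = 2*W + 4*O (x(W, O) = 2*((W + O) + O) = 2*((O + W) + O) = 2*(W + 2*O) = 2*W + 4*O)
k = 1/65 (k = 2/(158 + (2*18 + 4*(-16))) = 2/(158 + (36 - 64)) = 2/(158 - 28) = 2/130 = 2*(1/130) = 1/65 ≈ 0.015385)
T(I, N) = -8 + I*N
C = -259/65 (C = (-8 + 2*(1/65))/2 = (-8 + 2/65)/2 = (1/2)*(-518/65) = -259/65 ≈ -3.9846)
-C = -1*(-259/65) = 259/65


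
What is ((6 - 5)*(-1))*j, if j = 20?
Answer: -20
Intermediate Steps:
((6 - 5)*(-1))*j = ((6 - 5)*(-1))*20 = (1*(-1))*20 = -1*20 = -20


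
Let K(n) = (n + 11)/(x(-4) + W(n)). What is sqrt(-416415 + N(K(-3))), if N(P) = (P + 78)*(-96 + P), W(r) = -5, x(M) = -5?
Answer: I*sqrt(10597199)/5 ≈ 651.07*I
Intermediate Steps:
K(n) = -11/10 - n/10 (K(n) = (n + 11)/(-5 - 5) = (11 + n)/(-10) = (11 + n)*(-1/10) = -11/10 - n/10)
N(P) = (-96 + P)*(78 + P) (N(P) = (78 + P)*(-96 + P) = (-96 + P)*(78 + P))
sqrt(-416415 + N(K(-3))) = sqrt(-416415 + (-7488 + (-11/10 - 1/10*(-3))**2 - 18*(-11/10 - 1/10*(-3)))) = sqrt(-416415 + (-7488 + (-11/10 + 3/10)**2 - 18*(-11/10 + 3/10))) = sqrt(-416415 + (-7488 + (-4/5)**2 - 18*(-4/5))) = sqrt(-416415 + (-7488 + 16/25 + 72/5)) = sqrt(-416415 - 186824/25) = sqrt(-10597199/25) = I*sqrt(10597199)/5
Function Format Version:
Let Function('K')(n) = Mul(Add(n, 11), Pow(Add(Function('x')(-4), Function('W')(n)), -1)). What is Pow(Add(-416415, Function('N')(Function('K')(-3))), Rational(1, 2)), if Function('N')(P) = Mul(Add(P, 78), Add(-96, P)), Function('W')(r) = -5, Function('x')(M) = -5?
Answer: Mul(Rational(1, 5), I, Pow(10597199, Rational(1, 2))) ≈ Mul(651.07, I)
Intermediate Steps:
Function('K')(n) = Add(Rational(-11, 10), Mul(Rational(-1, 10), n)) (Function('K')(n) = Mul(Add(n, 11), Pow(Add(-5, -5), -1)) = Mul(Add(11, n), Pow(-10, -1)) = Mul(Add(11, n), Rational(-1, 10)) = Add(Rational(-11, 10), Mul(Rational(-1, 10), n)))
Function('N')(P) = Mul(Add(-96, P), Add(78, P)) (Function('N')(P) = Mul(Add(78, P), Add(-96, P)) = Mul(Add(-96, P), Add(78, P)))
Pow(Add(-416415, Function('N')(Function('K')(-3))), Rational(1, 2)) = Pow(Add(-416415, Add(-7488, Pow(Add(Rational(-11, 10), Mul(Rational(-1, 10), -3)), 2), Mul(-18, Add(Rational(-11, 10), Mul(Rational(-1, 10), -3))))), Rational(1, 2)) = Pow(Add(-416415, Add(-7488, Pow(Add(Rational(-11, 10), Rational(3, 10)), 2), Mul(-18, Add(Rational(-11, 10), Rational(3, 10))))), Rational(1, 2)) = Pow(Add(-416415, Add(-7488, Pow(Rational(-4, 5), 2), Mul(-18, Rational(-4, 5)))), Rational(1, 2)) = Pow(Add(-416415, Add(-7488, Rational(16, 25), Rational(72, 5))), Rational(1, 2)) = Pow(Add(-416415, Rational(-186824, 25)), Rational(1, 2)) = Pow(Rational(-10597199, 25), Rational(1, 2)) = Mul(Rational(1, 5), I, Pow(10597199, Rational(1, 2)))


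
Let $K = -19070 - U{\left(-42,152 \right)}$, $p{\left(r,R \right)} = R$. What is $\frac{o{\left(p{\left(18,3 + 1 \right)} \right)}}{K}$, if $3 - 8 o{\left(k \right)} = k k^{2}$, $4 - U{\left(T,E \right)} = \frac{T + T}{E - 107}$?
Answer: $\frac{915}{2289104} \approx 0.00039972$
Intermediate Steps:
$U{\left(T,E \right)} = 4 - \frac{2 T}{-107 + E}$ ($U{\left(T,E \right)} = 4 - \frac{T + T}{E - 107} = 4 - \frac{2 T}{-107 + E}$)
$o{\left(k \right)} = \frac{3}{8} - \frac{k^{3}}{8}$ ($o{\left(k \right)} = \frac{3}{8} - \frac{k k^{2}}{8} = \frac{3}{8} - \frac{k^{3}}{8}$)
$K = - \frac{286138}{15}$ ($K = -19070 - \frac{2 \left(-214 - -42 + 2 \cdot 152\right)}{-107 + 152} = -19070 - \frac{2 \left(-214 + 42 + 304\right)}{45} = -19070 - 2 \cdot \frac{1}{45} \cdot 132 = -19070 - \frac{88}{15} = - \frac{286138}{15} \approx -19076.0$)
$\frac{o{\left(p{\left(18,3 + 1 \right)} \right)}}{K} = \frac{\frac{3}{8} - \frac{\left(3 + 1\right)^{3}}{8}}{- \frac{286138}{15}} = \left(\frac{3}{8} - \frac{4^{3}}{8}\right) \left(- \frac{15}{286138}\right) = \left(\frac{3}{8} - 8\right) \left(- \frac{15}{286138}\right) = \left(- \frac{61}{8}\right) \left(- \frac{15}{286138}\right) = \frac{915}{2289104}$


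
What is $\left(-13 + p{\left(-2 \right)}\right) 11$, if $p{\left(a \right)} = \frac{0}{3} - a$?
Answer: $-121$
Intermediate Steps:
$p{\left(a \right)} = - a$ ($p{\left(a \right)} = 0 \cdot \frac{1}{3} - a = 0 - a = - a$)
$\left(-13 + p{\left(-2 \right)}\right) 11 = \left(-13 - -2\right) 11 = \left(-13 + 2\right) 11 = \left(-11\right) 11 = -121$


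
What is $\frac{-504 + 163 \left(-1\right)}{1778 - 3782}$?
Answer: $\frac{667}{2004} \approx 0.33283$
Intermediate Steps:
$\frac{-504 + 163 \left(-1\right)}{1778 - 3782} = \frac{-504 - 163}{-2004} = \left(-667\right) \left(- \frac{1}{2004}\right) = \frac{667}{2004}$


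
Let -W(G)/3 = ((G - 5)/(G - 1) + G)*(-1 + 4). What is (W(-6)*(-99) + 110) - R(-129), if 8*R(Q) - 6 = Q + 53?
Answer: -107159/28 ≈ -3827.1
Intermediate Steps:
R(Q) = 59/8 + Q/8 (R(Q) = ¾ + (Q + 53)/8 = ¾ + (53 + Q)/8 = ¾ + (53/8 + Q/8) = 59/8 + Q/8)
W(G) = -9*G - 9*(-5 + G)/(-1 + G) (W(G) = -3*((G - 5)/(G - 1) + G)*(-1 + 4) = -3*((-5 + G)/(-1 + G) + G)*3 = -3*(G + (-5 + G)/(-1 + G))*3 = -3*(3*G + 3*(-5 + G)/(-1 + G)) = -9*G - 9*(-5 + G)/(-1 + G))
(W(-6)*(-99) + 110) - R(-129) = ((9*(5 - 1*(-6)²)/(-1 - 6))*(-99) + 110) - (59/8 + (⅛)*(-129)) = ((9*(5 - 1*36)/(-7))*(-99) + 110) - (59/8 - 129/8) = ((9*(-⅐)*(5 - 36))*(-99) + 110) - 1*(-35/4) = ((9*(-⅐)*(-31))*(-99) + 110) + 35/4 = ((279/7)*(-99) + 110) + 35/4 = (-27621/7 + 110) + 35/4 = -26851/7 + 35/4 = -107159/28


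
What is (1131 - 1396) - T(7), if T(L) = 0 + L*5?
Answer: -300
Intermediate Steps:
T(L) = 5*L (T(L) = 0 + 5*L = 5*L)
(1131 - 1396) - T(7) = (1131 - 1396) - 5*7 = -265 - 1*35 = -265 - 35 = -300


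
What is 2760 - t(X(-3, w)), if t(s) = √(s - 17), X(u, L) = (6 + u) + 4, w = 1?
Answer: 2760 - I*√10 ≈ 2760.0 - 3.1623*I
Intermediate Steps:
X(u, L) = 10 + u
t(s) = √(-17 + s)
2760 - t(X(-3, w)) = 2760 - √(-17 + (10 - 3)) = 2760 - √(-17 + 7) = 2760 - √(-10) = 2760 - I*√10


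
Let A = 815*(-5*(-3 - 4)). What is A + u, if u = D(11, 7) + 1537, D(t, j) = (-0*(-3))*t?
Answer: 30062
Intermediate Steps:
D(t, j) = 0 (D(t, j) = (-3*0)*t = 0*t = 0)
u = 1537 (u = 0 + 1537 = 1537)
A = 28525 (A = 815*(-5*(-7)) = 815*35 = 28525)
A + u = 28525 + 1537 = 30062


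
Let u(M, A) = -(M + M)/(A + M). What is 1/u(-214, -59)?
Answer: -273/428 ≈ -0.63785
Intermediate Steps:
u(M, A) = -2*M/(A + M)
1/u(-214, -59) = 1/(-2*(-214)/(-59 - 214)) = 1/(-2*(-214)/(-273)) = 1/(-2*(-214)*(-1/273)) = 1/(-428/273) = -273/428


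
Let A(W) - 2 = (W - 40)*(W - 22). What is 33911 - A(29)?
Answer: 33986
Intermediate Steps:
A(W) = 2 + (-40 + W)*(-22 + W) (A(W) = 2 + (W - 40)*(W - 22) = 2 + (-40 + W)*(-22 + W))
33911 - A(29) = 33911 - (882 + 29² - 62*29) = 33911 - (882 + 841 - 1798) = 33911 - 1*(-75) = 33911 + 75 = 33986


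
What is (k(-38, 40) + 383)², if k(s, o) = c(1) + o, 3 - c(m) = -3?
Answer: 184041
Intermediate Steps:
c(m) = 6 (c(m) = 3 - 1*(-3) = 3 + 3 = 6)
k(s, o) = 6 + o
(k(-38, 40) + 383)² = ((6 + 40) + 383)² = (46 + 383)² = 429² = 184041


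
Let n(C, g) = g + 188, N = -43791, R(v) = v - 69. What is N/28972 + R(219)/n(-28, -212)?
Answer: -112433/14486 ≈ -7.7615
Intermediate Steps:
R(v) = -69 + v
n(C, g) = 188 + g
N/28972 + R(219)/n(-28, -212) = -43791/28972 + (-69 + 219)/(188 - 212) = -43791*1/28972 + 150/(-24) = -43791/28972 + 150*(-1/24) = -43791/28972 - 25/4 = -112433/14486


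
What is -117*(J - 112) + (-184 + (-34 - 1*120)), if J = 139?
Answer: -3497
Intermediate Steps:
-117*(J - 112) + (-184 + (-34 - 1*120)) = -117*(139 - 112) + (-184 + (-34 - 1*120)) = -117*27 + (-184 + (-34 - 120)) = -3159 + (-184 - 154) = -3159 - 338 = -3497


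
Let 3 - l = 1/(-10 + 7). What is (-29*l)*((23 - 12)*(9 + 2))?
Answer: -35090/3 ≈ -11697.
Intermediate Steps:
l = 10/3 (l = 3 - 1/(-10 + 7) = 3 - 1/(-3) = 3 - 1*(-1/3) = 3 + 1/3 = 10/3 ≈ 3.3333)
(-29*l)*((23 - 12)*(9 + 2)) = (-29*10/3)*((23 - 12)*(9 + 2)) = -3190*11/3 = -290/3*121 = -35090/3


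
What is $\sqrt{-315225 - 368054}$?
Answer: $i \sqrt{683279} \approx 826.61 i$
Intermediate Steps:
$\sqrt{-315225 - 368054} = \sqrt{-683279} = i \sqrt{683279}$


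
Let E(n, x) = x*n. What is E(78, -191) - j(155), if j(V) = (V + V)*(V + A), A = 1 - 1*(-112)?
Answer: -97978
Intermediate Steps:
E(n, x) = n*x
A = 113 (A = 1 + 112 = 113)
j(V) = 2*V*(113 + V) (j(V) = (V + V)*(V + 113) = (2*V)*(113 + V) = 2*V*(113 + V))
E(78, -191) - j(155) = 78*(-191) - 2*155*(113 + 155) = -14898 - 2*155*268 = -14898 - 1*83080 = -14898 - 83080 = -97978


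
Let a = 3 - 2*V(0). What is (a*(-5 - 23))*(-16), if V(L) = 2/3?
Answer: 2240/3 ≈ 746.67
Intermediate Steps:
V(L) = ⅔ (V(L) = 2*(⅓) = ⅔)
a = 5/3 (a = 3 - 2*⅔ = 3 - 4/3 = 5/3 ≈ 1.6667)
(a*(-5 - 23))*(-16) = (5*(-5 - 23)/3)*(-16) = ((5/3)*(-28))*(-16) = -140/3*(-16) = 2240/3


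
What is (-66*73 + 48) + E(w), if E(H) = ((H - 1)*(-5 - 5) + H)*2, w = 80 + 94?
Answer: -7882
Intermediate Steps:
w = 174
E(H) = 20 - 18*H (E(H) = ((-1 + H)*(-10) + H)*2 = ((10 - 10*H) + H)*2 = (10 - 9*H)*2 = 20 - 18*H)
(-66*73 + 48) + E(w) = (-66*73 + 48) + (20 - 18*174) = (-4818 + 48) + (20 - 3132) = -4770 - 3112 = -7882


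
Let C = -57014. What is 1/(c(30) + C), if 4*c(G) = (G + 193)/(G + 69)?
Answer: -396/22577321 ≈ -1.7540e-5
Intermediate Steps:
c(G) = (193 + G)/(4*(69 + G)) (c(G) = ((G + 193)/(G + 69))/4 = ((193 + G)/(69 + G))/4 = (193 + G)/(4*(69 + G)))
1/(c(30) + C) = 1/((193 + 30)/(4*(69 + 30)) - 57014) = 1/((¼)*223/99 - 57014) = 1/((¼)*(1/99)*223 - 57014) = 1/(223/396 - 57014) = 1/(-22577321/396) = -396/22577321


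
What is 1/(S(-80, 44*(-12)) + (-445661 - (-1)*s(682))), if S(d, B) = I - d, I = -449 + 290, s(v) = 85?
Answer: -1/445655 ≈ -2.2439e-6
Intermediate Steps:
I = -159
S(d, B) = -159 - d
1/(S(-80, 44*(-12)) + (-445661 - (-1)*s(682))) = 1/((-159 - 1*(-80)) + (-445661 - (-1)*85)) = 1/((-159 + 80) + (-445661 - 1*(-85))) = 1/(-79 + (-445661 + 85)) = 1/(-79 - 445576) = 1/(-445655) = -1/445655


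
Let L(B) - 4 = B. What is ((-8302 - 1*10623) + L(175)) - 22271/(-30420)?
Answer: -570231049/30420 ≈ -18745.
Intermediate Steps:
L(B) = 4 + B
((-8302 - 1*10623) + L(175)) - 22271/(-30420) = ((-8302 - 1*10623) + (4 + 175)) - 22271/(-30420) = ((-8302 - 10623) + 179) - 22271*(-1/30420) = (-18925 + 179) + 22271/30420 = -18746 + 22271/30420 = -570231049/30420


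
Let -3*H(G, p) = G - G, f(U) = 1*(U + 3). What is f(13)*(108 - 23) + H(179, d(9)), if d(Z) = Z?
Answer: 1360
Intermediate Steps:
f(U) = 3 + U (f(U) = 1*(3 + U) = 3 + U)
H(G, p) = 0 (H(G, p) = -(G - G)/3 = -⅓*0 = 0)
f(13)*(108 - 23) + H(179, d(9)) = (3 + 13)*(108 - 23) + 0 = 16*85 + 0 = 1360 + 0 = 1360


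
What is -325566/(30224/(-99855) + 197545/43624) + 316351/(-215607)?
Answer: -6240356370694239961/80995032099057 ≈ -77046.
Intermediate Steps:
-325566/(30224/(-99855) + 197545/43624) + 316351/(-215607) = -325566/(30224*(-1/99855) + 197545*(1/43624)) + 316351*(-1/215607) = -325566/(-30224/99855 + 197545/43624) - 45193/30801 = -325566/2629623457/622296360 - 45193/30801 = -325566*622296360/2629623457 - 45193/30801 = -202598536739760/2629623457 - 45193/30801 = -6240356370694239961/80995032099057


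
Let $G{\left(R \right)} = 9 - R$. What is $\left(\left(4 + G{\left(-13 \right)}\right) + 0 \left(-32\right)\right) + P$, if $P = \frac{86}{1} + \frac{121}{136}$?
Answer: $\frac{15353}{136} \approx 112.89$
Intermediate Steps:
$P = \frac{11817}{136}$ ($P = 86 \cdot 1 + 121 \cdot \frac{1}{136} = 86 + \frac{121}{136} = \frac{11817}{136} \approx 86.89$)
$\left(\left(4 + G{\left(-13 \right)}\right) + 0 \left(-32\right)\right) + P = \left(\left(4 + \left(9 - -13\right)\right) + 0 \left(-32\right)\right) + \frac{11817}{136} = \left(\left(4 + \left(9 + 13\right)\right) + 0\right) + \frac{11817}{136} = \left(\left(4 + 22\right) + 0\right) + \frac{11817}{136} = \left(26 + 0\right) + \frac{11817}{136} = 26 + \frac{11817}{136} = \frac{15353}{136}$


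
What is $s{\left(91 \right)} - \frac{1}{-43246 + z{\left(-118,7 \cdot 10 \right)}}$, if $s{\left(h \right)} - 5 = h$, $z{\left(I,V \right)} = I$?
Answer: $\frac{4162945}{43364} \approx 96.0$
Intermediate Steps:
$s{\left(h \right)} = 5 + h$
$s{\left(91 \right)} - \frac{1}{-43246 + z{\left(-118,7 \cdot 10 \right)}} = \left(5 + 91\right) - \frac{1}{-43246 - 118} = 96 - \frac{1}{-43364} = 96 - - \frac{1}{43364} = 96 + \frac{1}{43364} = \frac{4162945}{43364}$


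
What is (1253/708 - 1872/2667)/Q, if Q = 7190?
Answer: 134425/905094456 ≈ 0.00014852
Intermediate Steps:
(1253/708 - 1872/2667)/Q = (1253/708 - 1872/2667)/7190 = (1253*(1/708) - 1872*1/2667)*(1/7190) = (1253/708 - 624/889)*(1/7190) = (672125/629412)*(1/7190) = 134425/905094456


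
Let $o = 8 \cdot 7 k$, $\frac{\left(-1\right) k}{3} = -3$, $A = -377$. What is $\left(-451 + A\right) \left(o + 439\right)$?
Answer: $-780804$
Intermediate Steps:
$k = 9$ ($k = \left(-3\right) \left(-3\right) = 9$)
$o = 504$ ($o = 8 \cdot 7 \cdot 9 = 56 \cdot 9 = 504$)
$\left(-451 + A\right) \left(o + 439\right) = \left(-451 - 377\right) \left(504 + 439\right) = \left(-828\right) 943 = -780804$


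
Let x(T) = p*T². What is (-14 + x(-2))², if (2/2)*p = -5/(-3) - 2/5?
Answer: 17956/225 ≈ 79.804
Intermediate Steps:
p = 19/15 (p = -5/(-3) - 2/5 = -5*(-⅓) - 2*⅕ = 5/3 - ⅖ = 19/15 ≈ 1.2667)
x(T) = 19*T²/15
(-14 + x(-2))² = (-14 + (19/15)*(-2)²)² = (-14 + (19/15)*4)² = (-14 + 76/15)² = (-134/15)² = 17956/225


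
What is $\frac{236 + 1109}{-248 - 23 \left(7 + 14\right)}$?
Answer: $- \frac{1345}{731} \approx -1.8399$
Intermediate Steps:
$\frac{236 + 1109}{-248 - 23 \left(7 + 14\right)} = \frac{1345}{-248 - 483} = \frac{1345}{-731} = 1345 \left(- \frac{1}{731}\right) = - \frac{1345}{731}$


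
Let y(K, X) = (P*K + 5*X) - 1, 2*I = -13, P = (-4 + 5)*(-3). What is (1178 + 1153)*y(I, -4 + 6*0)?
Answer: -6993/2 ≈ -3496.5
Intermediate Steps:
P = -3 (P = 1*(-3) = -3)
I = -13/2 (I = (½)*(-13) = -13/2 ≈ -6.5000)
y(K, X) = -1 - 3*K + 5*X (y(K, X) = (-3*K + 5*X) - 1 = -1 - 3*K + 5*X)
(1178 + 1153)*y(I, -4 + 6*0) = (1178 + 1153)*(-1 - 3*(-13/2) + 5*(-4 + 6*0)) = 2331*(-1 + 39/2 + 5*(-4 + 0)) = 2331*(-1 + 39/2 + 5*(-4)) = 2331*(-1 + 39/2 - 20) = 2331*(-3/2) = -6993/2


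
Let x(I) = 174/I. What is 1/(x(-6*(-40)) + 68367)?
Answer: 40/2734709 ≈ 1.4627e-5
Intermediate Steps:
1/(x(-6*(-40)) + 68367) = 1/(174/((-6*(-40))) + 68367) = 1/(174/240 + 68367) = 1/(174*(1/240) + 68367) = 1/(29/40 + 68367) = 1/(2734709/40) = 40/2734709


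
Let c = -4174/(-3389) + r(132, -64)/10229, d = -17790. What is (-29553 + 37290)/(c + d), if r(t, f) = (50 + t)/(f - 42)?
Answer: -14215207840941/32683345221031 ≈ -0.43494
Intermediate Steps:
r(t, f) = (50 + t)/(-42 + f)
c = 2262571439/1837302293 (c = -4174/(-3389) + ((50 + 132)/(-42 - 64))/10229 = -4174*(-1/3389) + (182/(-106))*(1/10229) = 4174/3389 - 1/106*182*(1/10229) = 4174/3389 - 91/53*1/10229 = 4174/3389 - 91/542137 = 2262571439/1837302293 ≈ 1.2315)
(-29553 + 37290)/(c + d) = (-29553 + 37290)/(2262571439/1837302293 - 17790) = 7737/(-32683345221031/1837302293) = 7737*(-1837302293/32683345221031) = -14215207840941/32683345221031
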